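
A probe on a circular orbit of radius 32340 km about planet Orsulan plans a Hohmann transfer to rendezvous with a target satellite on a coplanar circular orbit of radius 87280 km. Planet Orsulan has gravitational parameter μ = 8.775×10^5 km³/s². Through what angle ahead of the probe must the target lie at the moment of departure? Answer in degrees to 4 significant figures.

Transfer-ellipse semi-major axis a_t = (r₁ + r₂)/2 = (32340 + 87280)/2 = 59810 km.
The half-period of the transfer ellipse is t = π√(a_t³/μ) = 49055 s.
The target's mean motion on its circular orbit is ω₂ = √(μ/r₂³) = 3.6329×10^-5 rad/s.
Angle swept by the target during transfer: ω₂·t = 1.7821 rad = 102.11°.
The probe traverses 180° on the transfer ellipse, so the target must lead by 180° − 102.11° = 77.89°.

φ = 77.89°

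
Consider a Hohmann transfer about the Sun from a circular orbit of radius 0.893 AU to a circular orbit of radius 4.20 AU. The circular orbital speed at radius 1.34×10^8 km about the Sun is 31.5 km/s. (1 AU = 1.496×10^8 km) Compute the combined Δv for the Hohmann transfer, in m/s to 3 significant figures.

From the circular-orbit relation v² = μ/r at r = 1.34×10^8 km: μ = v²r = (31.5)² × 1.34×10^8 = 1.32962×10^11 km³/s².
In km: r₁ = 0.893 × 1.496×10^8 = 1.335928×10^8 km; r₂ = 4.20 × 1.496×10^8 = 6.2832×10^8 km.
Semi-major axis of the transfer orbit: a_t = (1.335928×10^8 + 6.2832×10^8)/2 = 3.809564×10^8 km.
At r₁ the circular-orbit speed is v₁ = √(μ/r₁) = 31.548 km/s.
On the transfer ellipse at r₁, vis-viva equation gives v_p = √[μ(2/r₁ − 1/a_t)] = 40.516 km/s.
First burn Δv₁ = |v_p − v₁| = 8.968 km/s.
At r₂, v₂ = √(μ/r₂) = 14.547 km/s.
Transfer-orbit speed at r₂: v_a = √[μ(2/r₂ − 1/a_t)] = 8.6144 km/s.
Second burn Δv₂ = |v₂ − v_a| = 5.933 km/s.
Δv = Δv₁ + Δv₂ = 8.968 + 5.933 = 14.90 km/s.

Δv = 14900 m/s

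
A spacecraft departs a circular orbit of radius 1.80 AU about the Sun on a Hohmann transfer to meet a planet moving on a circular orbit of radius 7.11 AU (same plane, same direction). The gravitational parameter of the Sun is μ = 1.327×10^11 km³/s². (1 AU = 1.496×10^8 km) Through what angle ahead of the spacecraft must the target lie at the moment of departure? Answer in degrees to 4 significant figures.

In km: r₁ = 1.80 × 1.496×10^8 = 2.6928×10^8 km; r₂ = 7.11 × 1.496×10^8 = 1.063656×10^9 km.
The Hohmann ellipse has a_t = (r₁ + r₂)/2 = 6.66468×10^8 km.
Transfer time t = π√(a_t³/μ) = 1.484×10^8 s.
Target angular speed ω₂ = √(μ/r₂³) = 1.050×10^-8 rad/s.
Angle swept by the target during transfer: ω₂·t = 1.5582 rad = 89.28°.
Arrival is 180° from departure on the ellipse, so φ = 180° − 89.28° = 90.72°.

φ = 90.72°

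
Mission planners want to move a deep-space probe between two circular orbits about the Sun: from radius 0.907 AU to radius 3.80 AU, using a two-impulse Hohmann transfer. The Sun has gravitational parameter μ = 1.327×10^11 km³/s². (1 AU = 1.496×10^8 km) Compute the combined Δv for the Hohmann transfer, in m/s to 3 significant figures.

In km: r₁ = 0.907 × 1.496×10^8 = 1.356872×10^8 km; r₂ = 3.80 × 1.496×10^8 = 5.6848×10^8 km.
The Hohmann ellipse has a_t = (r₁ + r₂)/2 = 3.520836×10^8 km.
Circular speed at r₁: v₁ = √(μ/r₁) = √(1.327×10^11/1.356872×10^8) = 31.273 km/s.
On the transfer ellipse at r₁, vis-viva equation gives v_p = √[μ(2/r₁ − 1/a_t)] = 39.738 km/s.
First burn Δv₁ = |v_p − v₁| = 8.465 km/s.
At r₂, v₂ = √(μ/r₂) = 15.2784 km/s.
Transfer-orbit speed at r₂: v_a = √[μ(2/r₂ − 1/a_t)] = 9.48472 km/s.
Second burn Δv₂ = |v₂ − v_a| = 5.794 km/s.
Total Δv = Δv₁ + Δv₂ = 14.26 km/s.

Δv = 14300 m/s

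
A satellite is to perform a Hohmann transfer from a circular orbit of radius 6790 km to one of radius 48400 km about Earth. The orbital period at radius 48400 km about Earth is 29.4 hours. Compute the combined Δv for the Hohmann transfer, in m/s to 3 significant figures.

From Kepler's third law T² = 4π²r³/μ at r = 48400 km, T = 29.4 hours = 29.4 × 3600 s = 1.0584×10^5 s: μ = 4π²r³/T² = 3.99573×10^5 km³/s².
The Hohmann ellipse has a_t = (r₁ + r₂)/2 = 27595 km.
At r₁ the circular-orbit speed is v₁ = √(μ/r₁) = 7.6712 km/s.
Transfer-orbit speed at r₁ (vis-viva equation): v_p = √[μ(2/r₁ − 1/a_t)] = 10.159 km/s.
First burn Δv₁ = |v_p − v₁| = 2.488 km/s.
Circular speed at r₂: v₂ = √(μ/r₂) = 2.873 km/s.
Transfer-orbit speed at r₂: v_a = √[μ(2/r₂ − 1/a_t)] = 1.425 km/s.
Second burn Δv₂ = |v₂ − v_a| = 1.448 km/s.
Total Δv = Δv₁ + Δv₂ = 3.936 km/s.

Δv = 3940 m/s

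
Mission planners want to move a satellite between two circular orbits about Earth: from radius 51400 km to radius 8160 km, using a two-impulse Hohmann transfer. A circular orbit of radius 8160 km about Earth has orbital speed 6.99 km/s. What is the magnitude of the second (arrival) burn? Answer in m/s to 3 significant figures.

From the circular-orbit relation v² = μ/r at r = 8160 km: μ = v²r = (6.99)² × 8160 = 3.98698×10^5 km³/s².
Semi-major axis of the transfer orbit: a_t = (51400 + 8160)/2 = 29780 km.
On the circular orbit at r = 8160 km, v_c = √(μ/r) = 6.990 km/s.
Transfer-orbit speed at the same r (vis-viva, a = a_t): v_t = √[μ(2/r − 1/a_t)] = 9.183 km/s.
Δv₂ = |v_t − v_c| = |9.183 − 6.990| = 2.193 km/s.

Δv₂ = 2190 m/s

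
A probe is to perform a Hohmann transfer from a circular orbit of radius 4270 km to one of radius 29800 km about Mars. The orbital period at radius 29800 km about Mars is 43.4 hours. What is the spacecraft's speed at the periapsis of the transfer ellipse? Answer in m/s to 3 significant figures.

From Kepler's third law T² = 4π²r³/μ at r = 29800 km, T = 43.4 hours = 43.4 × 3600 s = 1.5624×10^5 s: μ = 4π²r³/T² = 42798.1 km³/s².
Semi-major axis of the transfer orbit: a_t = (4270 + 29800)/2 = 17035 km.
The periapsis of the transfer ellipse is at r = 4270 km.
Vis-viva: v = √[μ(2/r − 1/a_t)] = √[42798.1 × (2/4270 − 1/17035)] = 4.187 km/s.

v = 4190 m/s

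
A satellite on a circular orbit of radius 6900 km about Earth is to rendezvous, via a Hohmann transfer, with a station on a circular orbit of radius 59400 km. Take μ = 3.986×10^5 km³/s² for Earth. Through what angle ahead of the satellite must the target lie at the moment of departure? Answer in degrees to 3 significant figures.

φ = 105°

Transfer-ellipse semi-major axis a_t = (r₁ + r₂)/2 = (6900 + 59400)/2 = 33150 km.
The half-period of the transfer ellipse is t = π√(a_t³/μ) = 30033.5 s.
Target angular speed ω₂ = √(μ/r₂³) = 4.36103×10^-5 rad/s.
Angle swept by the target during transfer: ω₂·t = 1.30977 rad = 75.04°.
The satellite traverses 180° on the transfer ellipse, so the target must lead by 180° − 75.04° = 105°.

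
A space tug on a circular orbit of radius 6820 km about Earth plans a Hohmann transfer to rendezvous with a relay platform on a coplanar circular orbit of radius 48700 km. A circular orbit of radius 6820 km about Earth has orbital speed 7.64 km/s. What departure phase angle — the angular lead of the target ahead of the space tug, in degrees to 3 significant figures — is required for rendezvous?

From the circular-orbit relation v² = μ/r at r = 6820 km: μ = v²r = (7.64)² × 6820 = 3.98081×10^5 km³/s².
Transfer-ellipse semi-major axis a_t = (r₁ + r₂)/2 = (6820 + 48700)/2 = 27760 km.
The half-period of the transfer ellipse is t = π√(a_t³/μ) = 23030.0 s.
Target angular speed ω₂ = √(μ/r₂³) = 5.87073×10^-5 rad/s.
Angle swept by the target during transfer: ω₂·t = 1.35203 rad = 77.47°.
Arrival is 180° from departure on the ellipse, so φ = 180° − 77.47° = 103°.

φ = 103°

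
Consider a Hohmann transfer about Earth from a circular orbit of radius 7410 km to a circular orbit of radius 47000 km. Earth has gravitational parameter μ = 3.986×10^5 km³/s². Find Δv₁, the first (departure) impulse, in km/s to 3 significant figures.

The Hohmann ellipse has a_t = (r₁ + r₂)/2 = 27205 km.
On the circular orbit at r = 7410 km, v_c = √(μ/r) = 7.334 km/s.
Vis-viva on the transfer ellipse at r = 7410 km gives v_t = √[μ(2/r − 1/a_t)] = 9.640 km/s.
Δv₁ = |v_t − v_c| = |9.640 − 7.334| = 2.306 km/s.

Δv₁ = 2.31 km/s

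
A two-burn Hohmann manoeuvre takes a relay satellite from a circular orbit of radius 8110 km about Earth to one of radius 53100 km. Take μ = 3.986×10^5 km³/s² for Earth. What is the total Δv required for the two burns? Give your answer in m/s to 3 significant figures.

Semi-major axis of the transfer orbit: a_t = (8110 + 53100)/2 = 30605 km.
At r₁ the circular-orbit speed is v₁ = √(μ/r₁) = 7.0106 km/s.
On the transfer ellipse at r₁, vis-viva equation gives v_p = √[μ(2/r₁ − 1/a_t)] = 9.2344 km/s.
First burn Δv₁ = |v_p − v₁| = 2.224 km/s.
At r₂, v₂ = √(μ/r₂) = 2.7398 km/s.
Transfer-orbit speed at r₂: v_a = √[μ(2/r₂ − 1/a_t)] = 1.4104 km/s.
Second burn Δv₂ = |v₂ − v_a| = 1.329 km/s.
Total Δv = Δv₁ + Δv₂ = 3.553 km/s.

Δv = 3550 m/s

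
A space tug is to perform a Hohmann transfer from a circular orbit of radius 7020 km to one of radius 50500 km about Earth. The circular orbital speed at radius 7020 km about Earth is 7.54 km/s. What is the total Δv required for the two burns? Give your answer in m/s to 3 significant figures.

Δv = 3870 m/s

From the circular-orbit relation v² = μ/r at r = 7020 km: μ = v²r = (7.54)² × 7020 = 3.99098×10^5 km³/s².
The Hohmann ellipse has a_t = (r₁ + r₂)/2 = 28760 km.
Circular speed at r₁: v₁ = √(μ/r₁) = √(3.99098×10^5/7020) = 7.5400 km/s.
On the transfer ellipse at r₁, v² = μ(2/r − 1/a) gives v_p = √[μ(2/r₁ − 1/a_t)] = 9.9913 km/s.
First burn Δv₁ = |v_p − v₁| = 2.4513 km/s.
Circular speed at r₂: v₂ = √(μ/r₂) = 2.8112 km/s.
Transfer-orbit speed at r₂: v_a = √[μ(2/r₂ − 1/a_t)] = 1.3889 km/s.
Second burn Δv₂ = |v₂ − v_a| = 1.4223 km/s.
Δv = Δv₁ + Δv₂ = 2.4513 + 1.4223 = 3.874 km/s.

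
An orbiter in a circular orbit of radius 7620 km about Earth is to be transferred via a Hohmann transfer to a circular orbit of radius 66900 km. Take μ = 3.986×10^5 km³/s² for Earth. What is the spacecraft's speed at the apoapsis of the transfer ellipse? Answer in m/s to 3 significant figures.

v = 1100 m/s

Transfer-ellipse semi-major axis a_t = (r₁ + r₂)/2 = (7620 + 66900)/2 = 37260 km.
The apoapsis of the transfer ellipse is at r = 66900 km.
From the vis-viva equation, v = √[μ(2/r − 1/a_t)] = 1.104 km/s.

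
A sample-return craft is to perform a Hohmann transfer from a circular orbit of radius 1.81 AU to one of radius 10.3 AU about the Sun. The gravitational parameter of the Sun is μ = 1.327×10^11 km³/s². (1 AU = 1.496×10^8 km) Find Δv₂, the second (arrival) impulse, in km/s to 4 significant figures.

Δv₂ = 4.206 km/s

In km: r₁ = 1.81 × 1.496×10^8 = 2.70776×10^8 km; r₂ = 10.3 × 1.496×10^8 = 1.54088×10^9 km.
Semi-major axis of the transfer orbit: a_t = (2.70776×10^8 + 1.54088×10^9)/2 = 9.05828×10^8 km.
On the circular orbit at r = 1.54088×10^9 km, v_c = √(μ/r) = 9.280 km/s.
Vis-viva on the transfer ellipse at r = 1.54088×10^9 km gives v_t = √[μ(2/r − 1/a_t)] = 5.074 km/s.
Δv₂ = |v_t − v_c| = |5.074 − 9.280| = 4.206 km/s.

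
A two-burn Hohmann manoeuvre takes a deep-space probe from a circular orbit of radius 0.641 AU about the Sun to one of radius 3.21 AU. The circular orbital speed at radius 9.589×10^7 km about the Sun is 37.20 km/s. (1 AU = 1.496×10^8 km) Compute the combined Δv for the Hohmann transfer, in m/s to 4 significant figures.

Δv = 17860 m/s

From the circular-orbit relation v² = μ/r at r = 9.589×10^7 km: μ = v²r = (37.20)² × 9.589×10^7 = 1.32696×10^11 km³/s².
In km: r₁ = 0.641 × 1.496×10^8 = 9.58936×10^7 km; r₂ = 3.21 × 1.496×10^8 = 4.80216×10^8 km.
Semi-major axis of the transfer orbit: a_t = (9.58936×10^7 + 4.80216×10^8)/2 = 2.880548×10^8 km.
At r₁ the circular-orbit speed is v₁ = √(μ/r₁) = 37.20 km/s.
Transfer-orbit speed at r₁ (vis-viva): v_p = √[μ(2/r₁ − 1/a_t)] = 48.03 km/s.
First burn Δv₁ = |v_p − v₁| = 10.83 km/s.
At r₂, v₂ = √(μ/r₂) = 16.623 km/s.
Transfer-orbit speed at r₂: v_a = √[μ(2/r₂ − 1/a_t)] = 9.5911 km/s.
Second burn Δv₂ = |v₂ − v_a| = 7.032 km/s.
Δv = Δv₁ + Δv₂ = 10.83 + 7.032 = 17.86 km/s.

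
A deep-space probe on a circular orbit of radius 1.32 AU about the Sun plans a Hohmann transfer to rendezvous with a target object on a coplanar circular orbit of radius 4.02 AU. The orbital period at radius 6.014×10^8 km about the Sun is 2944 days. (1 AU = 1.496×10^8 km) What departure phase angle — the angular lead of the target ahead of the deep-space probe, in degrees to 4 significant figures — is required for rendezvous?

φ = 82.57°

From Kepler's third law T² = 4π²r³/μ at r = 6.014×10^8 km, T = 2944 days = 2944 × 86400 s = 2.543616×10^8 s: μ = 4π²r³/T² = 1.32723×10^11 km³/s².
In km: r₁ = 1.32 × 1.496×10^8 = 1.97472×10^8 km; r₂ = 4.02 × 1.496×10^8 = 6.01392×10^8 km.
Semi-major axis of the transfer orbit: a_t = (1.97472×10^8 + 6.01392×10^8)/2 = 3.99432×10^8 km.
The half-period of the transfer ellipse is t = π√(a_t³/μ) = 6.8840×10^7 s.
The target's mean motion on its circular orbit is ω₂ = √(μ/r₂³) = 2.4702×10^-8 rad/s.
Angle swept by the target during transfer: ω₂·t = 1.7005 rad = 97.43°.
Arrival is 180° from departure on the ellipse, so φ = 180° − 97.43° = 82.57°.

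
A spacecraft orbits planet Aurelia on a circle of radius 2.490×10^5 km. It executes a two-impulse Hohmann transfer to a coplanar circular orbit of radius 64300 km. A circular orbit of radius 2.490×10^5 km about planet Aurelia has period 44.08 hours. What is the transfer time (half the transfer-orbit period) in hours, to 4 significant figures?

From Kepler's third law T² = 4π²r³/μ at r = 2.490×10^5 km, T = 44.08 hours = 44.08 × 3600 s = 1.58688×10^5 s: μ = 4π²r³/T² = 2.42030×10^7 km³/s².
Semi-major axis of the transfer orbit: a_t = (2.490×10^5 + 64300)/2 = 1.5665×10^5 km.
Transfer time t = π√(a_t³/μ) = π√((1.5665×10^5)³ / 2.42030×10^7) = 39590 s.
Converting: 39590 s ÷ 3600 s/hour = 11.00 hours.

t = 11.00 hours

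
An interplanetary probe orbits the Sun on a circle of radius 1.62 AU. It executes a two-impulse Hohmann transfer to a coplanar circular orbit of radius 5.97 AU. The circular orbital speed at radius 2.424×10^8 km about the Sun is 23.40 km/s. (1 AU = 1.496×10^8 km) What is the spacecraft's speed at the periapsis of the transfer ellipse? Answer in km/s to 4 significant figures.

From the circular-orbit relation v² = μ/r at r = 2.424×10^8 km: μ = v²r = (23.40)² × 2.424×10^8 = 1.32729×10^11 km³/s².
In km: r₁ = 1.62 × 1.496×10^8 = 2.42352×10^8 km; r₂ = 5.97 × 1.496×10^8 = 8.93112×10^8 km.
The Hohmann ellipse has a_t = (r₁ + r₂)/2 = 5.67732×10^8 km.
At periapsis, r = 2.42352×10^8 km.
From the vis-viva equation, v = √[μ(2/r − 1/a_t)] = 29.35 km/s.

v = 29.35 km/s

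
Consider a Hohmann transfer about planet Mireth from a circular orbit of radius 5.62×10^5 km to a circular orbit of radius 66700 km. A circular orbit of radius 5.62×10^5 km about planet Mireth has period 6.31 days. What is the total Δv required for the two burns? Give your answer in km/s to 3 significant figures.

Δv = 9.83 km/s

From Kepler's third law T² = 4π²r³/μ at r = 5.62×10^5 km, T = 6.31 days = 6.31 × 86400 s = 5.45184×10^5 s: μ = 4π²r³/T² = 2.35767×10^7 km³/s².
The Hohmann ellipse has a_t = (r₁ + r₂)/2 = 3.1435×10^5 km.
At r₁ the circular-orbit speed is v₁ = √(μ/r₁) = 6.477 km/s.
On the transfer ellipse at r₁, vis-viva gives v_a = √[μ(2/r₁ − 1/a_t)] = 2.984 km/s.
First burn Δv₁ = |v_a − v₁| = 3.493 km/s.
Circular speed at r₂: v₂ = √(μ/r₂) = 18.801 km/s.
Transfer-orbit speed at r₂: v_p = √[μ(2/r₂ − 1/a_t)] = 25.139 km/s.
Second burn Δv₂ = |v₂ − v_p| = 6.338 km/s.
Total Δv = Δv₁ + Δv₂ = 9.831 km/s.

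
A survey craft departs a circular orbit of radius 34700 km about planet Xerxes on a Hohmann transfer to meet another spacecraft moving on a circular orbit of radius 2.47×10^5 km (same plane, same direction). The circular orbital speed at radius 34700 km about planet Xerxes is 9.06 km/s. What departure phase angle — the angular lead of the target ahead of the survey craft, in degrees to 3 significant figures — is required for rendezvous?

φ = 102°

From the circular-orbit relation v² = μ/r at r = 34700 km: μ = v²r = (9.06)² × 34700 = 2.84830×10^6 km³/s².
Semi-major axis of the transfer orbit: a_t = (34700 + 2.470×10^5)/2 = 1.4085×10^5 km.
Transfer time t = π√(a_t³/μ) = 98399 s.
Target angular speed ω₂ = √(μ/r₂³) = 1.3748×10^-5 rad/s.
Angle swept by the target during transfer: ω₂·t = 1.3528 rad = 77.51°.
Arrival is 180° from departure on the ellipse, so φ = 180° − 77.51° = 102°.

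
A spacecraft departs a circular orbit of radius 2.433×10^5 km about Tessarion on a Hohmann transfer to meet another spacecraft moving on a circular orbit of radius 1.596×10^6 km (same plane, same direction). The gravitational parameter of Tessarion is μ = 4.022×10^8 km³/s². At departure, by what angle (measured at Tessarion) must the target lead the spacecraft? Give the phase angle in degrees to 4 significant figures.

Semi-major axis of the transfer orbit: a_t = (2.433×10^5 + 1.596×10^6)/2 = 9.1965×10^5 km.
The half-period of the transfer ellipse is t = π√(a_t³/μ) = 1.38154×10^5 s.
The target's mean motion on its circular orbit is ω₂ = √(μ/r₂³) = 9.94653×10^-6 rad/s.
Angle swept by the target during transfer: ω₂·t = 1.37415 rad = 78.73°.
Arrival is 180° from departure on the ellipse, so φ = 180° − 78.73° = 101.3°.

φ = 101.3°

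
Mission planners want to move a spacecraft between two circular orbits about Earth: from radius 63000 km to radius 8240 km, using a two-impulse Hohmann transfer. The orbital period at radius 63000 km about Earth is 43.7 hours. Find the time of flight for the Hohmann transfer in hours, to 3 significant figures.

From Kepler's third law T² = 4π²r³/μ at r = 63000 km, T = 43.7 hours = 43.7 × 3600 s = 1.5732×10^5 s: μ = 4π²r³/T² = 3.98854×10^5 km³/s².
Transfer-ellipse semi-major axis a_t = (r₁ + r₂)/2 = (63000 + 8240)/2 = 35620 km.
Half the transfer-orbit period gives t = π√(a_t³/μ) = 33440 s.
Converting: 33440 s ÷ 3600 s/hour = 9.29 hours.

t = 9.29 hours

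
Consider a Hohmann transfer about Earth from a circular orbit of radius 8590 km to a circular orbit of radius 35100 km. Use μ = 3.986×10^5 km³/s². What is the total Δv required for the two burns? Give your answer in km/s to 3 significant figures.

Δv = 3.08 km/s

Semi-major axis of the transfer orbit: a_t = (8590 + 35100)/2 = 21845 km.
Circular speed at r₁: v₁ = √(μ/r₁) = √(3.986×10^5/8590) = 6.811960 km/s.
On the transfer ellipse at r₁, vis-viva equation gives v_p = √[μ(2/r₁ − 1/a_t)] = 8.634747 km/s.
First burn Δv₁ = |v_p − v₁| = 1.822787 km/s.
At r₂, v₂ = √(μ/r₂) = 3.369885 km/s.
Transfer-orbit speed at r₂: v_a = √[μ(2/r₂ − 1/a_t)] = 2.113176 km/s.
Second burn Δv₂ = |v₂ − v_a| = 1.256709 km/s.
Δv = Δv₁ + Δv₂ = 1.822787 + 1.256709 = 3.079 km/s.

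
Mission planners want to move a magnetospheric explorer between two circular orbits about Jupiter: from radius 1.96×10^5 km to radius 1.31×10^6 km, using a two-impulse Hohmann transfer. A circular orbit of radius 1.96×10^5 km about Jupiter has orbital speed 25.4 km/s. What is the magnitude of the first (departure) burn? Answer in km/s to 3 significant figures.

From the circular-orbit relation v² = μ/r at r = 1.96×10^5 km: μ = v²r = (25.4)² × 1.96×10^5 = 1.26451×10^8 km³/s².
Transfer-ellipse semi-major axis a_t = (r₁ + r₂)/2 = (1.960×10^5 + 1.310×10^6)/2 = 7.530×10^5 km.
On the circular orbit at r = 1.960×10^5 km, v_c = √(μ/r) = 25.400 km/s.
Vis-viva on the transfer ellipse at r = 1.960×10^5 km gives v_t = √[μ(2/r − 1/a_t)] = 33.502 km/s.
Δv₁ = |v_t − v_c| = |33.502 − 25.400| = 8.102 km/s.

Δv₁ = 8.10 km/s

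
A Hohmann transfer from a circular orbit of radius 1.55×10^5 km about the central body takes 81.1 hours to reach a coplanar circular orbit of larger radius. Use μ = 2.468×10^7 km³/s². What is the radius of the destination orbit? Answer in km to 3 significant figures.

r₂ = 1.04×10^6 km

Transfer time t = 81.1 hours = 2.9196×10^5 s, and t = π√(a_t³/μ).
So a_t = (μ t²/π²)^(1/3) = (2.468×10^7 × (2.9196×10^5)² / π²)^(1/3) = 5.9735×10^5 km.
Since a_t = (r₁ + r₂)/2, r₂ = 2a_t − r₁ = 2×5.9735×10^5 − 1.550×10^5 = 1.0397×10^6 km.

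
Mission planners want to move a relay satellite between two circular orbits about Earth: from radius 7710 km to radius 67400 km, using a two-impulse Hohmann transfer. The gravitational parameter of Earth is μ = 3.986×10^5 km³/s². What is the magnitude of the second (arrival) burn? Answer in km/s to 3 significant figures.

Δv₂ = 1.33 km/s

Transfer-ellipse semi-major axis a_t = (r₁ + r₂)/2 = (7710 + 67400)/2 = 37555 km.
On the circular orbit at r = 67400 km, v_c = √(μ/r) = 2.432 km/s.
Vis-viva on the transfer ellipse at r = 67400 km gives v_t = √[μ(2/r − 1/a_t)] = 1.102 km/s.
Δv₂ = |v_t − v_c| = |1.102 − 2.432| = 1.330 km/s.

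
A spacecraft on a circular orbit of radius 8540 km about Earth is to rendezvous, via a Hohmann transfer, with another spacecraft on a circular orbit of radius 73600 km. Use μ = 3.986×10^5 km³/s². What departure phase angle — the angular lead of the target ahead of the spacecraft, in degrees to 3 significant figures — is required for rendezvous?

φ = 105°

Transfer-ellipse semi-major axis a_t = (r₁ + r₂)/2 = (8540 + 73600)/2 = 41070 km.
Transfer time t = π√(a_t³/μ) = 41416 s.
Target angular speed ω₂ = √(μ/r₂³) = 3.1619×10^-5 rad/s.
Angle swept by the target during transfer: ω₂·t = 1.3095 rad = 75.03°.
Arrival is 180° from departure on the ellipse, so φ = 180° − 75.03° = 105°.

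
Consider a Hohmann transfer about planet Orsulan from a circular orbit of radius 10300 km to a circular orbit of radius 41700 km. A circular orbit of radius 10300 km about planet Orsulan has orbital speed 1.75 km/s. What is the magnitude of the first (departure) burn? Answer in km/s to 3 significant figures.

From the circular-orbit relation v² = μ/r at r = 10300 km: μ = v²r = (1.75)² × 10300 = 31543.8 km³/s².
Semi-major axis of the transfer orbit: a_t = (10300 + 41700)/2 = 26000 km.
On the circular orbit at r = 10300 km, v_c = √(μ/r) = 1.7500 km/s.
Transfer-orbit speed at the same r (vis-viva, a = a_t): v_t = √[μ(2/r − 1/a_t)] = 2.2163 km/s.
Δv₁ = |v_t − v_c| = |2.2163 − 1.7500| = 0.4663 km/s.

Δv₁ = 0.466 km/s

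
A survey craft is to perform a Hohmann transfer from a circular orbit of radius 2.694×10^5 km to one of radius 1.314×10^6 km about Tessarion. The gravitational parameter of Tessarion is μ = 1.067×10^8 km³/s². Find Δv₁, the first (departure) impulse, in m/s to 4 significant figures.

The Hohmann ellipse has a_t = (r₁ + r₂)/2 = 7.917×10^5 km.
On the circular orbit at r = 2.694×10^5 km, v_c = √(μ/r) = 19.901 km/s.
Transfer-orbit speed at the same r (vis-viva, a = a_t): v_t = √[μ(2/r − 1/a_t)] = 25.639 km/s.
Δv₁ = |v_t − v_c| = |25.639 − 19.901| = 5.738 km/s.

Δv₁ = 5738 m/s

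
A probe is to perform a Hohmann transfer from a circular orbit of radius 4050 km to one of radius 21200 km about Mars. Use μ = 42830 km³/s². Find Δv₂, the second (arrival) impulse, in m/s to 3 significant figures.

Transfer-ellipse semi-major axis a_t = (r₁ + r₂)/2 = (4050 + 21200)/2 = 12625 km.
On the circular orbit at r = 21200 km, v_c = √(μ/r) = 1.42137 km/s.
Transfer-orbit speed at the same r (vis-viva, a = a_t): v_t = √[μ(2/r − 1/a_t)] = 0.805041 km/s.
Δv₂ = |v_t − v_c| = |0.805041 − 1.42137| = 0.6163 km/s.

Δv₂ = 616 m/s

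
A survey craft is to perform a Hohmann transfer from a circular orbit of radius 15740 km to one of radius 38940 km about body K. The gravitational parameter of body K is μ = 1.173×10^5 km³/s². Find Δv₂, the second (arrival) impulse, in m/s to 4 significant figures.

Δv₂ = 418.7 m/s

The Hohmann ellipse has a_t = (r₁ + r₂)/2 = 27340 km.
Circular speed at r = 38940 km: v_c = √(μ/r) = 1.7356 km/s.
Transfer-orbit speed at the same r (vis-viva, a = a_t): v_t = √[μ(2/r − 1/a_t)] = 1.3169 km/s.
Δv₂ = |v_t − v_c| = |1.3169 − 1.7356| = 0.4187 km/s.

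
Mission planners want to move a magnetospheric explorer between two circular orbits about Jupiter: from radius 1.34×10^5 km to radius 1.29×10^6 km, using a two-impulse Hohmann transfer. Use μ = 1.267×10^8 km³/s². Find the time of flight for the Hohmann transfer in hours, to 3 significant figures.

t = 46.6 hours

Transfer-ellipse semi-major axis a_t = (r₁ + r₂)/2 = (1.340×10^5 + 1.290×10^6)/2 = 7.120×10^5 km.
Transfer time t = π√(a_t³/μ) = π√((7.120×10^5)³ / 1.267×10^8) = 1.677×10^5 s.
Converting: 1.677×10^5 s ÷ 3600 s/hour = 46.6 hours.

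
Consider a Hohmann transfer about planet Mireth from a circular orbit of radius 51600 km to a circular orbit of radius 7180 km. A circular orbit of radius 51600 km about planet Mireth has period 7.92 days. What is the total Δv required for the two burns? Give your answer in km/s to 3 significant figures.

Δv = 0.652 km/s

From Kepler's third law T² = 4π²r³/μ at r = 51600 km, T = 7.92 days = 7.92 × 86400 s = 6.84288×10^5 s: μ = 4π²r³/T² = 11583.3 km³/s².
Semi-major axis of the transfer orbit: a_t = (51600 + 7180)/2 = 29390 km.
At r₁ the circular-orbit speed is v₁ = √(μ/r₁) = 0.4738 km/s.
On the transfer ellipse at r₁, vis-viva gives v_a = √[μ(2/r₁ − 1/a_t)] = 0.2342 km/s.
First burn Δv₁ = |v_a − v₁| = 0.2396 km/s.
At r₂, v₂ = √(μ/r₂) = 1.27014 km/s.
Transfer-orbit speed at r₂: v_p = √[μ(2/r₂ − 1/a_t)] = 1.68298 km/s.
Second burn Δv₂ = |v₂ − v_p| = 0.4128 km/s.
Δv = Δv₁ + Δv₂ = 0.2396 + 0.4128 = 0.6524 km/s.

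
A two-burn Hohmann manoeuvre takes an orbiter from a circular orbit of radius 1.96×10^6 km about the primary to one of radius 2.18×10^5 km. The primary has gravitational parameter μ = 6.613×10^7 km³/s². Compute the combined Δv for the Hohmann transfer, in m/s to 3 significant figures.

The Hohmann ellipse has a_t = (r₁ + r₂)/2 = 1.089×10^6 km.
At r₁ the circular-orbit speed is v₁ = √(μ/r₁) = 5.809 km/s.
Transfer-orbit speed at r₁ (vis-viva): v_a = √[μ(2/r₁ − 1/a_t)] = 2.599 km/s.
First burn Δv₁ = |v_a − v₁| = 3.210 km/s.
Circular speed at r₂: v₂ = √(μ/r₂) = 17.417 km/s.
Transfer-orbit speed at r₂: v_p = √[μ(2/r₂ − 1/a_t)] = 23.366 km/s.
Second burn Δv₂ = |v₂ − v_p| = 5.949 km/s.
Δv = Δv₁ + Δv₂ = 3.210 + 5.949 = 9.159 km/s.

Δv = 9160 m/s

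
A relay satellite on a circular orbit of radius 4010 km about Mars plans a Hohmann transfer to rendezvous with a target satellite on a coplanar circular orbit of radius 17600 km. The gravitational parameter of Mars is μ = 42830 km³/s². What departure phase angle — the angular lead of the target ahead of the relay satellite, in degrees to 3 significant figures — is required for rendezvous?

φ = 93.4°

The Hohmann ellipse has a_t = (r₁ + r₂)/2 = 10805 km.
The half-period of the transfer ellipse is t = π√(a_t³/μ) = 17049.6 s.
Target angular speed ω₂ = √(μ/r₂³) = 8.86350×10^-5 rad/s.
Angle swept by the target during transfer: ω₂·t = 1.51119 rad = 86.58°.
The relay satellite traverses 180° on the transfer ellipse, so the target must lead by 180° − 86.58° = 93.4°.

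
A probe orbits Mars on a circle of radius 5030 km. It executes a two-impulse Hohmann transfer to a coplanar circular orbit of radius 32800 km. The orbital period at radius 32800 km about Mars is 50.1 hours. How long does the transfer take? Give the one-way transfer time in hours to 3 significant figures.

From Kepler's third law T² = 4π²r³/μ at r = 32800 km, T = 50.1 hours = 50.1 × 3600 s = 1.8036×10^5 s: μ = 4π²r³/T² = 42825.3 km³/s².
The Hohmann ellipse has a_t = (r₁ + r₂)/2 = 18915 km.
Half the transfer-orbit period gives t = π√(a_t³/μ) = 39490 s.
Converting: 39490 s ÷ 3600 s/hour = 11.0 hours.

t = 11.0 hours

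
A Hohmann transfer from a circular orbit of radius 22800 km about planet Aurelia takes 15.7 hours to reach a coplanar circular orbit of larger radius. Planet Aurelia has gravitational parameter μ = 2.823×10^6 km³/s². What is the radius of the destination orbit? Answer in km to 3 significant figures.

Transfer time t = 15.7 hours = 56520 s, and t = π√(a_t³/μ).
So a_t = (μ t²/π²)^(1/3) = (2.823×10^6 × (56520)² / π²)^(1/3) = 97037 km.
Since a_t = (r₁ + r₂)/2, r₂ = 2a_t − r₁ = 2×97037 − 22800 = 1.71274×10^5 km.

r₂ = 1.71×10^5 km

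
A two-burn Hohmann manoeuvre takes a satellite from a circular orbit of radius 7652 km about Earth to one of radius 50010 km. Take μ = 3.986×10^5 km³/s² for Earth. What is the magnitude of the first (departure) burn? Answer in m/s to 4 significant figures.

Δv₁ = 2288 m/s

The Hohmann ellipse has a_t = (r₁ + r₂)/2 = 28831 km.
On the circular orbit at r = 7652 km, v_c = √(μ/r) = 7.2174 km/s.
Vis-viva on the transfer ellipse at r = 7652 km gives v_t = √[μ(2/r − 1/a_t)] = 9.5056 km/s.
Δv₁ = |v_t − v_c| = |9.5056 − 7.2174| = 2.288 km/s.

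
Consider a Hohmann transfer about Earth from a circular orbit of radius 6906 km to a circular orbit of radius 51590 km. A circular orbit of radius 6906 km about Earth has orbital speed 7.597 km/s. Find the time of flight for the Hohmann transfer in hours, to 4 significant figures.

t = 6.914 hours

From the circular-orbit relation v² = μ/r at r = 6906 km: μ = v²r = (7.597)² × 6906 = 3.98576×10^5 km³/s².
Transfer-ellipse semi-major axis a_t = (r₁ + r₂)/2 = (6906 + 51590)/2 = 29248 km.
By Kepler's third law the transfer-orbit period is T = 2π√(a_t³/μ), so t = T/2 = 24890 s.
Converting: 24890 s ÷ 3600 s/hour = 6.914 hours.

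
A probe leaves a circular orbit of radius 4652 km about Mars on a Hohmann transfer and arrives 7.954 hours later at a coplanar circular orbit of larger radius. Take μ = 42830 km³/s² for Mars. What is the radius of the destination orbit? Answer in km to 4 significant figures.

Transfer time t = 7.954 hours = 28634.4 s, and t = π√(a_t³/μ).
So a_t = (μ t²/π²)^(1/3) = (42830 × (28634.4)² / π²)^(1/3) = 15267 km.
Since a_t = (r₁ + r₂)/2, r₂ = 2a_t − r₁ = 2×15267 − 4652 = 25882 km.

r₂ = 25880 km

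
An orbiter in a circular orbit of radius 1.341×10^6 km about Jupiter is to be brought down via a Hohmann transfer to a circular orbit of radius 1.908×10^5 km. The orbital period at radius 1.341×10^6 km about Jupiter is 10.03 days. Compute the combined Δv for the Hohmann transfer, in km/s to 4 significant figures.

From Kepler's third law T² = 4π²r³/μ at r = 1.341×10^6 km, T = 10.03 days = 10.03 × 86400 s = 8.66592×10^5 s: μ = 4π²r³/T² = 1.26770×10^8 km³/s².
Semi-major axis of the transfer orbit: a_t = (1.341×10^6 + 1.908×10^5)/2 = 7.659×10^5 km.
At r₁ the circular-orbit speed is v₁ = √(μ/r₁) = 9.723 km/s.
Transfer-orbit speed at r₁ (vis-viva): v_a = √[μ(2/r₁ − 1/a_t)] = 4.853 km/s.
First burn Δv₁ = |v_a − v₁| = 4.870 km/s.
Circular speed at r₂: v₂ = √(μ/r₂) = 25.776 km/s.
Transfer-orbit speed at r₂: v_p = √[μ(2/r₂ − 1/a_t)] = 34.107 km/s.
Second burn Δv₂ = |v₂ − v_p| = 8.331 km/s.
Total Δv = Δv₁ + Δv₂ = 13.20 km/s.

Δv = 13.20 km/s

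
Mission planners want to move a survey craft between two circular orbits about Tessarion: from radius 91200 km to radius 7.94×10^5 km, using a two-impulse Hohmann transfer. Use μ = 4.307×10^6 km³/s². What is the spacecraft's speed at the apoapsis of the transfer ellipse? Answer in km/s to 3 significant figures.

The Hohmann ellipse has a_t = (r₁ + r₂)/2 = 4.426×10^5 km.
The apoapsis of the transfer ellipse is at r = 7.940×10^5 km.
Applying v² = μ(2/r − 1/a_t): v = 1.057 km/s.

v = 1.06 km/s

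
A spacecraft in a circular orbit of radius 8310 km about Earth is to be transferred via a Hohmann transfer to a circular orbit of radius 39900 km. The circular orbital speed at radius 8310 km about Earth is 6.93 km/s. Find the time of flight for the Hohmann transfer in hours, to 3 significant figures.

t = 5.17 hours

From the circular-orbit relation v² = μ/r at r = 8310 km: μ = v²r = (6.93)² × 8310 = 3.99087×10^5 km³/s².
The Hohmann ellipse has a_t = (r₁ + r₂)/2 = 24105 km.
By Kepler's third law the transfer-orbit period is T = 2π√(a_t³/μ), so t = T/2 = 18610 s.
Converting: 18610 s ÷ 3600 s/hour = 5.17 hours.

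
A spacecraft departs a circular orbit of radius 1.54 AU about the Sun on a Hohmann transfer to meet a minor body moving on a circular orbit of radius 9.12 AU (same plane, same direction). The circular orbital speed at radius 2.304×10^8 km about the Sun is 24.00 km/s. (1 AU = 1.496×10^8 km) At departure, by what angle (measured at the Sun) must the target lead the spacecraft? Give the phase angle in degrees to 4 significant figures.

From the circular-orbit relation v² = μ/r at r = 2.304×10^8 km: μ = v²r = (24.00)² × 2.304×10^8 = 1.32710×10^11 km³/s².
In km: r₁ = 1.54 × 1.496×10^8 = 2.30384×10^8 km; r₂ = 9.12 × 1.496×10^8 = 1.364352×10^9 km.
Transfer-ellipse semi-major axis a_t = (r₁ + r₂)/2 = (2.30384×10^8 + 1.364352×10^9)/2 = 7.97368×10^8 km.
The half-period of the transfer ellipse is t = π√(a_t³/μ) = 1.9417×10^8 s.
Target angular speed ω₂ = √(μ/r₂³) = 7.2287×10^-9 rad/s.
Angle swept by the target during transfer: ω₂·t = 1.4036 rad = 80.42°.
Arrival is 180° from departure on the ellipse, so φ = 180° − 80.42° = 99.58°.

φ = 99.58°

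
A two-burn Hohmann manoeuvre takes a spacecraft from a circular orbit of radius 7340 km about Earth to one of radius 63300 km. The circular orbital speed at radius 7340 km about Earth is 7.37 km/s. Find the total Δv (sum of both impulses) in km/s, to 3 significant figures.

From the circular-orbit relation v² = μ/r at r = 7340 km: μ = v²r = (7.37)² × 7340 = 3.98686×10^5 km³/s².
Semi-major axis of the transfer orbit: a_t = (7340 + 63300)/2 = 35320 km.
Circular speed at r₁: v₁ = √(μ/r₁) = √(3.98686×10^5/7340) = 7.370 km/s.
Transfer-orbit speed at r₁ (vis-viva): v_p = √[μ(2/r₁ − 1/a_t)] = 9.866 km/s.
First burn Δv₁ = |v_p − v₁| = 2.496 km/s.
At r₂, v₂ = √(μ/r₂) = 2.510 km/s.
Transfer-orbit speed at r₂: v_a = √[μ(2/r₂ − 1/a_t)] = 1.144 km/s.
Second burn Δv₂ = |v₂ − v_a| = 1.366 km/s.
Total Δv = Δv₁ + Δv₂ = 3.862 km/s.

Δv = 3.86 km/s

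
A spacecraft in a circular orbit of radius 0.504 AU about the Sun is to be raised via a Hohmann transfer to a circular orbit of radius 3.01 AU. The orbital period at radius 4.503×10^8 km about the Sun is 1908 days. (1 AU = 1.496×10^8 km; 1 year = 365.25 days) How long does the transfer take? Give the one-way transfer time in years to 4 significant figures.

t = 1.165 years

From Kepler's third law T² = 4π²r³/μ at r = 4.503×10^8 km, T = 1908 days = 1908 × 86400 s = 1.648512×10^8 s: μ = 4π²r³/T² = 1.32642×10^11 km³/s².
In km: r₁ = 0.504 × 1.496×10^8 = 7.53984×10^7 km; r₂ = 3.01 × 1.496×10^8 = 4.50296×10^8 km.
Semi-major axis of the transfer orbit: a_t = (7.53984×10^7 + 4.50296×10^8)/2 = 2.628472×10^8 km.
Transfer time t = π√(a_t³/μ) = π√((2.628472×10^8)³ / 1.32642×10^11) = 3.676×10^7 s.
Converting: 3.676×10^7 s ÷ 3.15576×10^7 s/year (365.25 × 86400) = 1.165 years.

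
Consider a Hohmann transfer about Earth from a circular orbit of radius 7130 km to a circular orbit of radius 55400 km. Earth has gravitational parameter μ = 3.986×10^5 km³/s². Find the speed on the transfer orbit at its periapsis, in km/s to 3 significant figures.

v = 9.95 km/s

Transfer-ellipse semi-major axis a_t = (r₁ + r₂)/2 = (7130 + 55400)/2 = 31265 km.
At periapsis, r = 7130 km.
From the vis-viva equation, v = √[μ(2/r − 1/a_t)] = 9.953 km/s.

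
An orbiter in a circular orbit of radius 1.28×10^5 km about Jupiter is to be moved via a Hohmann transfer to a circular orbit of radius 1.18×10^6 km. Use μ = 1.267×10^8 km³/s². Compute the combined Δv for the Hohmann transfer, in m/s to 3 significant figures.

Δv = 16600 m/s

The Hohmann ellipse has a_t = (r₁ + r₂)/2 = 6.540×10^5 km.
Circular speed at r₁: v₁ = √(μ/r₁) = √(1.267×10^8/1.280×10^5) = 31.46 km/s.
Transfer-orbit speed at r₁ (vis-viva equation): v_p = √[μ(2/r₁ − 1/a_t)] = 42.26 km/s.
First burn Δv₁ = |v_p − v₁| = 10.80 km/s.
Circular speed at r₂: v₂ = √(μ/r₂) = 10.362 km/s.
Transfer-orbit speed at r₂: v_a = √[μ(2/r₂ − 1/a_t)] = 4.5842 km/s.
Second burn Δv₂ = |v₂ − v_a| = 5.778 km/s.
Total Δv = Δv₁ + Δv₂ = 16.58 km/s.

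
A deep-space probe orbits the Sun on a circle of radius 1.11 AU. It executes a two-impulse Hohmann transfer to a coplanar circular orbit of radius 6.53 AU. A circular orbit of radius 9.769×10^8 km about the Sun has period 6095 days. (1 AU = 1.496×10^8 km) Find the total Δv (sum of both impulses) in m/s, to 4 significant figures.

From Kepler's third law T² = 4π²r³/μ at r = 9.769×10^8 km, T = 6095 days = 6095 × 86400 s = 5.26608×10^8 s: μ = 4π²r³/T² = 1.32720×10^11 km³/s².
In km: r₁ = 1.11 × 1.496×10^8 = 1.66056×10^8 km; r₂ = 6.53 × 1.496×10^8 = 9.76888×10^8 km.
The Hohmann ellipse has a_t = (r₁ + r₂)/2 = 5.71472×10^8 km.
Circular speed at r₁: v₁ = √(μ/r₁) = √(1.32720×10^11/1.66056×10^8) = 28.2709 km/s.
Transfer-orbit speed at r₁ (v² = μ(2/r − 1/a)): v_p = √[μ(2/r₁ − 1/a_t)] = 36.9628 km/s.
First burn Δv₁ = |v_p − v₁| = 8.6919 km/s.
Circular speed at r₂: v₂ = √(μ/r₂) = 11.6559 km/s.
Transfer-orbit speed at r₂: v_a = √[μ(2/r₂ − 1/a_t)] = 6.28311 km/s.
Second burn Δv₂ = |v₂ − v_a| = 5.3728 km/s.
Total Δv = Δv₁ + Δv₂ = 14.06 km/s.

Δv = 14060 m/s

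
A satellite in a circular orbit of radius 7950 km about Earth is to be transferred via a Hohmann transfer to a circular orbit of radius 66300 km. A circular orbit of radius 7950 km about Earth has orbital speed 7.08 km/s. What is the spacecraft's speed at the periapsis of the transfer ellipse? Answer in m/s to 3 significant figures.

From the circular-orbit relation v² = μ/r at r = 7950 km: μ = v²r = (7.08)² × 7950 = 3.98505×10^5 km³/s².
Transfer-ellipse semi-major axis a_t = (r₁ + r₂)/2 = (7950 + 66300)/2 = 37125 km.
The periapsis of the transfer ellipse is at r = 7950 km.
From the vis-viva equation, v = √[μ(2/r − 1/a_t)] = 9.461 km/s.

v = 9460 m/s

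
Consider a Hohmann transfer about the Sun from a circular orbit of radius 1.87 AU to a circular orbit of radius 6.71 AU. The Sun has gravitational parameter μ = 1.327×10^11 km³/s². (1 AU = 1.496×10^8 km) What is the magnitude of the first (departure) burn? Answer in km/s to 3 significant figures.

Δv₁ = 5.46 km/s

In km: r₁ = 1.87 × 1.496×10^8 = 2.79752×10^8 km; r₂ = 6.71 × 1.496×10^8 = 1.003816×10^9 km.
Transfer-ellipse semi-major axis a_t = (r₁ + r₂)/2 = (2.79752×10^8 + 1.003816×10^9)/2 = 6.41784×10^8 km.
Circular speed at r = 2.79752×10^8 km: v_c = √(μ/r) = 21.7795 km/s.
Vis-viva on the transfer ellipse at r = 2.79752×10^8 km gives v_t = √[μ(2/r − 1/a_t)] = 27.2384 km/s.
Δv₁ = |v_t − v_c| = |27.2384 − 21.7795| = 5.459 km/s.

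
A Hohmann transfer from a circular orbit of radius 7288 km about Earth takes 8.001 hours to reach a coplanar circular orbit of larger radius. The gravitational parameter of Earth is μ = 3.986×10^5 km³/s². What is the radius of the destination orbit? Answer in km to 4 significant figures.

r₂ = 57190 km

Transfer time t = 8.001 hours = 28803.6 s, and t = π√(a_t³/μ).
So a_t = (μ t²/π²)^(1/3) = (3.986×10^5 × (28803.6)² / π²)^(1/3) = 32239 km.
Since a_t = (r₁ + r₂)/2, r₂ = 2a_t − r₁ = 2×32239 − 7288 = 57190 km.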